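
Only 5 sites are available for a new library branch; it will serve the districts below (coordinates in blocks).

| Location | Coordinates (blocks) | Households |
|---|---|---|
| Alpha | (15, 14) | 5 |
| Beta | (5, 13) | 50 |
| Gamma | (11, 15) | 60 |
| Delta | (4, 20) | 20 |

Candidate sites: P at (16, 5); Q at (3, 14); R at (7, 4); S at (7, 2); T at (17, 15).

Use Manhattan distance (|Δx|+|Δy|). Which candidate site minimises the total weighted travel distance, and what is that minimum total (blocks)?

Q, total 890 blocks

Total weighted distance at each candidate:
  P (16, 5): total = 2440
  Q (3, 14): total = 890
  R (7, 4): total = 1920
  S (7, 2): total = 2190
  T (17, 15): total = 1435
Minimum is at Q with total 890 blocks.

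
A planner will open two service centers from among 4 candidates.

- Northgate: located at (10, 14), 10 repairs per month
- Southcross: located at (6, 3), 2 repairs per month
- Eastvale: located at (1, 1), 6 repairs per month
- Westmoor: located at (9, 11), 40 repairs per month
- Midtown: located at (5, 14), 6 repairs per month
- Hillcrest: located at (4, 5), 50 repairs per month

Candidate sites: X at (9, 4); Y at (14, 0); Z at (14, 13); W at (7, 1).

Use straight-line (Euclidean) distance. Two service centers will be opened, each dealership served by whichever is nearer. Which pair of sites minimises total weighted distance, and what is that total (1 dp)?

Evaluate every pair (each demand assigned to the nearer of the two):
  {Z, W}: total = 601.4
  {X, Z}: total = 623.5
  {X, W}: total = 735.6
  {X, Y}: total = 757.7
  {Y, W}: total = 910.7
  {Y, Z}: total = 965.3
Best pair: {Z, W} with total 601.4.

{Z, W}, total 601.4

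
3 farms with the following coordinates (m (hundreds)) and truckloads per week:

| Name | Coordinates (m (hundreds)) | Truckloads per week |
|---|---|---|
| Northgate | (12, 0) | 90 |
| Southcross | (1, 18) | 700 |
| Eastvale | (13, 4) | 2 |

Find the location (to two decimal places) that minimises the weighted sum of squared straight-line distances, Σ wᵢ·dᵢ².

The minimiser of Σwᵢ‖p−pᵢ‖² is the weighted centroid p* = (Σwᵢpᵢ)/(Σwᵢ).
Σwᵢ = 792.
Σwᵢxᵢ = 90·12 + 700·1 + 2·13 = 1806.
Σwᵢyᵢ = 90·0 + 700·18 + 2·4 = 12608.
x* = 1806/792 = 2.28, y* = 12608/792 = 15.92.

(2.28, 15.92)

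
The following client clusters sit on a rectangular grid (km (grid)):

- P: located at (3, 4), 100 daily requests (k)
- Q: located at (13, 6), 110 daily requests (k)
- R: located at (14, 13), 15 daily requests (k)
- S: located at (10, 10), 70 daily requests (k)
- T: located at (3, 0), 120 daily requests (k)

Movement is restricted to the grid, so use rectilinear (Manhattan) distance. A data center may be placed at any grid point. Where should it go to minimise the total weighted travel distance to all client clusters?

Manhattan distance separates: Σwᵢ(|x−xᵢ|+|y−yᵢ|) = Σwᵢ|x−xᵢ| + Σwᵢ|y−yᵢ|, so x and y are optimised independently as 1-D weighted medians.
Total weight W = 415; half = 207.5.
x-coordinate, sorted with cumulative weight:
  x=3 (P, w=100) cum 100
  x=3 (T, w=120) cum 220  ← median
  x=10 (S, w=70) cum 290
  x=13 (Q, w=110) cum 400
  x=14 (R, w=15) cum 415
⇒ x* = 3
y-coordinate, sorted with cumulative weight:
  y=0 (T, w=120) cum 120
  y=4 (P, w=100) cum 220  ← median
  y=6 (Q, w=110) cum 330
  y=10 (S, w=70) cum 400
  y=13 (R, w=15) cum 415
⇒ y* = 4

(3, 4)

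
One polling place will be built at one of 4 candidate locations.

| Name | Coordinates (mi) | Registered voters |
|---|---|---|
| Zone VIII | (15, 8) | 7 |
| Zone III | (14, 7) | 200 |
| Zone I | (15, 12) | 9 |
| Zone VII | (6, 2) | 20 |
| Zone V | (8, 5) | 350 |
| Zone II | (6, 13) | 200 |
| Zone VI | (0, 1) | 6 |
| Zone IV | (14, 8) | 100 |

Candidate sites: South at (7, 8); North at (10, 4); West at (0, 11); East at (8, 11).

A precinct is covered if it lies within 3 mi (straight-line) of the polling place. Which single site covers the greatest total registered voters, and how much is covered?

Coverage radius r = 3 mi; a point is covered iff (Δx)²+(Δy)² ≤ 3² = 9.
  South (7, 8): covers {none} → 0
  North (10, 4): covers {Zone V} → 350
  West (0, 11): covers {none} → 0
  East (8, 11): covers {Zone II} → 200
Maximum coverage at North: 350 registered voters.

North, covering 350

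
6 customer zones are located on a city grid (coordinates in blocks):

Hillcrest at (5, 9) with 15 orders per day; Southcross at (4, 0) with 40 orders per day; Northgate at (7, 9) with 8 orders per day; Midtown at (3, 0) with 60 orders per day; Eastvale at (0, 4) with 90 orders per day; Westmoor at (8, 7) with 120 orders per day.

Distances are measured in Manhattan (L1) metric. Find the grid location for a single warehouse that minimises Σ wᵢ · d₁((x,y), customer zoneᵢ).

(4, 4)

Manhattan distance separates: Σwᵢ(|x−xᵢ|+|y−yᵢ|) = Σwᵢ|x−xᵢ| + Σwᵢ|y−yᵢ|, so x and y are optimised independently as 1-D weighted medians.
Total weight W = 333; half = 166.5.
x-coordinate, sorted with cumulative weight:
  x=0 (Eastvale, w=90) cum 90
  x=3 (Midtown, w=60) cum 150
  x=4 (Southcross, w=40) cum 190  ← median
  x=5 (Hillcrest, w=15) cum 205
  x=7 (Northgate, w=8) cum 213
  x=8 (Westmoor, w=120) cum 333
⇒ x* = 4
y-coordinate, sorted with cumulative weight:
  y=0 (Southcross, w=40) cum 40
  y=0 (Midtown, w=60) cum 100
  y=4 (Eastvale, w=90) cum 190  ← median
  y=7 (Westmoor, w=120) cum 310
  y=9 (Hillcrest, w=15) cum 325
  y=9 (Northgate, w=8) cum 333
⇒ y* = 4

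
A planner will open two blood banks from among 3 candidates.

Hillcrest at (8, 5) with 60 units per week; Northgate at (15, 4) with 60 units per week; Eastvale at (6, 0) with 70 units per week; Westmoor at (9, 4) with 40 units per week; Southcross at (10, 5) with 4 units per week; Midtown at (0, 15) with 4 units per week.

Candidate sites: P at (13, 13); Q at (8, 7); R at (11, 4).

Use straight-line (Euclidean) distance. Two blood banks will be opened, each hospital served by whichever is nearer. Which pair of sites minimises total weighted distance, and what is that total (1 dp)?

Evaluate every pair (each demand assigned to the nearer of the two):
  {Q, R}: total = 939.1
  {P, R}: total = 1016.2
  {P, Q}: total = 1269.6
Best pair: {Q, R} with total 939.1.

{Q, R}, total 939.1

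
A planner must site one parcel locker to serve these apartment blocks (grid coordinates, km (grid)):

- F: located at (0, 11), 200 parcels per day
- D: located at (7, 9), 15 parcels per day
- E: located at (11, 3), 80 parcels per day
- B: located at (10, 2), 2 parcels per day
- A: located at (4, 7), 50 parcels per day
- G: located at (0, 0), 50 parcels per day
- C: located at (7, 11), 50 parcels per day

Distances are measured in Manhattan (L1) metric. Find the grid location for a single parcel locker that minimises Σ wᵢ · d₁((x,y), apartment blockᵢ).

(0, 11)

Manhattan distance separates: Σwᵢ(|x−xᵢ|+|y−yᵢ|) = Σwᵢ|x−xᵢ| + Σwᵢ|y−yᵢ|, so x and y are optimised independently as 1-D weighted medians.
Total weight W = 447; half = 223.5.
x-coordinate, sorted with cumulative weight:
  x=0 (F, w=200) cum 200
  x=0 (G, w=50) cum 250  ← median
  x=4 (A, w=50) cum 300
  x=7 (D, w=15) cum 315
  x=7 (C, w=50) cum 365
  x=10 (B, w=2) cum 367
  x=11 (E, w=80) cum 447
⇒ x* = 0
y-coordinate, sorted with cumulative weight:
  y=0 (G, w=50) cum 50
  y=2 (B, w=2) cum 52
  y=3 (E, w=80) cum 132
  y=7 (A, w=50) cum 182
  y=9 (D, w=15) cum 197
  y=11 (F, w=200) cum 397  ← median
  y=11 (C, w=50) cum 447
⇒ y* = 11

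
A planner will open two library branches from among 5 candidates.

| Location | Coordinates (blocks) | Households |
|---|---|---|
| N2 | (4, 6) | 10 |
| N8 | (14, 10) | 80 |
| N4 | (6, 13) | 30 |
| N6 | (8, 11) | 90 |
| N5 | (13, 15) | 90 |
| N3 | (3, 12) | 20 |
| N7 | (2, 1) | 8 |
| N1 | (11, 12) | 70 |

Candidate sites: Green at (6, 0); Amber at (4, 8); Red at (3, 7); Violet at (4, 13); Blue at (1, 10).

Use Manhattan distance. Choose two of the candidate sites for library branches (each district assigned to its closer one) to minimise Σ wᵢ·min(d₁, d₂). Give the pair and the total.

Evaluate every pair (each demand assigned to the nearer of the two):
  {Amber, Violet}: total = 3242
  {Red, Violet}: total = 3306
  {Green, Violet}: total = 3340
  {Violet, Blue}: total = 3380
  {Green, Amber}: total = 4170
  {Amber, Blue}: total = 4182
  {Amber, Red}: total = 4186
  {Red, Blue}: total = 4526
  {Green, Blue}: total = 4560
  {Green, Red}: total = 4890
Best pair: {Amber, Violet} with total 3242.

{Amber, Violet}, total 3242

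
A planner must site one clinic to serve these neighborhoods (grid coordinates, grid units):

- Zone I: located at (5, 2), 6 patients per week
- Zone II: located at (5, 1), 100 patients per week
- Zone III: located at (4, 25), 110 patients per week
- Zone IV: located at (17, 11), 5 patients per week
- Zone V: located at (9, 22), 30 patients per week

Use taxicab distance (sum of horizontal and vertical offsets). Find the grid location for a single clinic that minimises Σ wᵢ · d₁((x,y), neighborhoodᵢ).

(5, 22)

Manhattan distance separates: Σwᵢ(|x−xᵢ|+|y−yᵢ|) = Σwᵢ|x−xᵢ| + Σwᵢ|y−yᵢ|, so x and y are optimised independently as 1-D weighted medians.
Total weight W = 251; half = 125.5.
x-coordinate, sorted with cumulative weight:
  x=4 (Zone III, w=110) cum 110
  x=5 (Zone I, w=6) cum 116
  x=5 (Zone II, w=100) cum 216  ← median
  x=9 (Zone V, w=30) cum 246
  x=17 (Zone IV, w=5) cum 251
⇒ x* = 5
y-coordinate, sorted with cumulative weight:
  y=1 (Zone II, w=100) cum 100
  y=2 (Zone I, w=6) cum 106
  y=11 (Zone IV, w=5) cum 111
  y=22 (Zone V, w=30) cum 141  ← median
  y=25 (Zone III, w=110) cum 251
⇒ y* = 22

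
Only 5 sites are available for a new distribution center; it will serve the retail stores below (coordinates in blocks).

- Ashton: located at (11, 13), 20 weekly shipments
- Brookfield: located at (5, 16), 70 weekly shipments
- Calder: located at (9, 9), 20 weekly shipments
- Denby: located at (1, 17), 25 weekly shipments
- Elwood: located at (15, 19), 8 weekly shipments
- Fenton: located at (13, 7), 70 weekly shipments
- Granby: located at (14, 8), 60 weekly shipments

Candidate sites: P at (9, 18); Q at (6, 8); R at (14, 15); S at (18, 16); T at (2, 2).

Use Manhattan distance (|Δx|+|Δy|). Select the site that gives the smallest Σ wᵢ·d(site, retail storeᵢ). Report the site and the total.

Q, total 2460 blocks

Total weighted distance at each candidate:
  P (9, 18): total = 2971
  Q (6, 8): total = 2460
  R (14, 15): total = 2485
  S (18, 16): total = 3628
  T (2, 2): total = 4710
Minimum is at Q with total 2460 blocks.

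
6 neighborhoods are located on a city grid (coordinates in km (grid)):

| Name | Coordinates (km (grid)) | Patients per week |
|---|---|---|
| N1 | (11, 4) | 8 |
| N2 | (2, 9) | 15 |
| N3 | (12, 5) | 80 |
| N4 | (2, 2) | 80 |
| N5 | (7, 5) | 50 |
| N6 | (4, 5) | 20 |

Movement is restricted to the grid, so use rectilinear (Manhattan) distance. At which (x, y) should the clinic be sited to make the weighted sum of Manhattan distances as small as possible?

(7, 5)

Manhattan distance separates: Σwᵢ(|x−xᵢ|+|y−yᵢ|) = Σwᵢ|x−xᵢ| + Σwᵢ|y−yᵢ|, so x and y are optimised independently as 1-D weighted medians.
Total weight W = 253; half = 126.5.
x-coordinate, sorted with cumulative weight:
  x=2 (N2, w=15) cum 15
  x=2 (N4, w=80) cum 95
  x=4 (N6, w=20) cum 115
  x=7 (N5, w=50) cum 165  ← median
  x=11 (N1, w=8) cum 173
  x=12 (N3, w=80) cum 253
⇒ x* = 7
y-coordinate, sorted with cumulative weight:
  y=2 (N4, w=80) cum 80
  y=4 (N1, w=8) cum 88
  y=5 (N3, w=80) cum 168  ← median
  y=5 (N5, w=50) cum 218
  y=5 (N6, w=20) cum 238
  y=9 (N2, w=15) cum 253
⇒ y* = 5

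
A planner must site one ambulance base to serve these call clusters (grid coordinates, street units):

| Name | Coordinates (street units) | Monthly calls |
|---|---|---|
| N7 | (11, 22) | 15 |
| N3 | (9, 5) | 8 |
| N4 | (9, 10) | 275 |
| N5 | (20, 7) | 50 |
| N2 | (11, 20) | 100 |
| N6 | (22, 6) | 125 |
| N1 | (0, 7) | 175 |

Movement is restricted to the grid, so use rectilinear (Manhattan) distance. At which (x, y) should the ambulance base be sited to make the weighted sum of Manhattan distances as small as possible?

Manhattan distance separates: Σwᵢ(|x−xᵢ|+|y−yᵢ|) = Σwᵢ|x−xᵢ| + Σwᵢ|y−yᵢ|, so x and y are optimised independently as 1-D weighted medians.
Total weight W = 748; half = 374.
x-coordinate, sorted with cumulative weight:
  x=0 (N1, w=175) cum 175
  x=9 (N3, w=8) cum 183
  x=9 (N4, w=275) cum 458  ← median
  x=11 (N7, w=15) cum 473
  x=11 (N2, w=100) cum 573
  x=20 (N5, w=50) cum 623
  x=22 (N6, w=125) cum 748
⇒ x* = 9
y-coordinate, sorted with cumulative weight:
  y=5 (N3, w=8) cum 8
  y=6 (N6, w=125) cum 133
  y=7 (N5, w=50) cum 183
  y=7 (N1, w=175) cum 358
  y=10 (N4, w=275) cum 633  ← median
  y=20 (N2, w=100) cum 733
  y=22 (N7, w=15) cum 748
⇒ y* = 10

(9, 10)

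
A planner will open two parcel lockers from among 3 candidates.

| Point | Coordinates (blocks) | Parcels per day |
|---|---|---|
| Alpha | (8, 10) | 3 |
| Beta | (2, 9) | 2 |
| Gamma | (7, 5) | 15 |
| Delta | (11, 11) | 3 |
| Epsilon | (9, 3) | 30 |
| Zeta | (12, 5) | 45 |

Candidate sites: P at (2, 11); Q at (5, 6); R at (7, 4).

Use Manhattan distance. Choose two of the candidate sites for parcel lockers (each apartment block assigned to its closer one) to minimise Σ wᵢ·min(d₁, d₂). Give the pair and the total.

{P, R}, total 427

Evaluate every pair (each demand assigned to the nearer of the two):
  {P, R}: total = 427
  {Q, R}: total = 441
  {P, Q}: total = 667
Best pair: {P, R} with total 427.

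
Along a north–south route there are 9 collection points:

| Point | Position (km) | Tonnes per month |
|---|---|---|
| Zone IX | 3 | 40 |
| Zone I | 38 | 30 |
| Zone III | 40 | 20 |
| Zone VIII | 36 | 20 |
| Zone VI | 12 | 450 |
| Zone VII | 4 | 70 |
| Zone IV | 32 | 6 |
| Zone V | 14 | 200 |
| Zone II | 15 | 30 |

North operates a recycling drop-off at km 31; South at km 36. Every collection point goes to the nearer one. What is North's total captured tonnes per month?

796

The indifferent point is the midpoint (31+36)/2 = 33.5; collection points left of it (closer to North at 31) go to North, those right go to South.
  Zone IX at 3 (w=40) → North
  Zone VII at 4 (w=70) → North
  Zone VI at 12 (w=450) → North
  Zone V at 14 (w=200) → North
  Zone II at 15 (w=30) → North
  Zone IV at 32 (w=6) → North
  Zone VIII at 36 (w=20) → South
  Zone I at 38 (w=30) → South
  Zone III at 40 (w=20) → South
North captures 796; South captures 70.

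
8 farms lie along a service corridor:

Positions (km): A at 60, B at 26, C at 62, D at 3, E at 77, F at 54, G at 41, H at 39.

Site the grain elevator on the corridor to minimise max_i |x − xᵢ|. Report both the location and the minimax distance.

location 40, max distance 37

The 1-center on a line is the midpoint of the two extreme points: leftmost at 3, rightmost at 77.
Optimal location = (3 + 77)/2 = 40; maximum distance = (77 − 3)/2 = 37.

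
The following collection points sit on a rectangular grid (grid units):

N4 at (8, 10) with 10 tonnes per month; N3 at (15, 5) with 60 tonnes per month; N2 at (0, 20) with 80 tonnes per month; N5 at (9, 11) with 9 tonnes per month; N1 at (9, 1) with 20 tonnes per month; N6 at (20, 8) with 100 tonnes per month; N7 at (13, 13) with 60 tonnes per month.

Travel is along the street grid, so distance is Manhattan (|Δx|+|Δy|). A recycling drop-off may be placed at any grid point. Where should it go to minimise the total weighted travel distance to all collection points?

Manhattan distance separates: Σwᵢ(|x−xᵢ|+|y−yᵢ|) = Σwᵢ|x−xᵢ| + Σwᵢ|y−yᵢ|, so x and y are optimised independently as 1-D weighted medians.
Total weight W = 339; half = 169.5.
x-coordinate, sorted with cumulative weight:
  x=0 (N2, w=80) cum 80
  x=8 (N4, w=10) cum 90
  x=9 (N5, w=9) cum 99
  x=9 (N1, w=20) cum 119
  x=13 (N7, w=60) cum 179  ← median
  x=15 (N3, w=60) cum 239
  x=20 (N6, w=100) cum 339
⇒ x* = 13
y-coordinate, sorted with cumulative weight:
  y=1 (N1, w=20) cum 20
  y=5 (N3, w=60) cum 80
  y=8 (N6, w=100) cum 180  ← median
  y=10 (N4, w=10) cum 190
  y=11 (N5, w=9) cum 199
  y=13 (N7, w=60) cum 259
  y=20 (N2, w=80) cum 339
⇒ y* = 8

(13, 8)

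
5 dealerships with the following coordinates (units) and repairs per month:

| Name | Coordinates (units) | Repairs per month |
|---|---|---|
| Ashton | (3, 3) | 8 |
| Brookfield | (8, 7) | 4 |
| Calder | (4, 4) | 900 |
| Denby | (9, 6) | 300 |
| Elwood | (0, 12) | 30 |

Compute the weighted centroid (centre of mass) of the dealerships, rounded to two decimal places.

(5.12, 4.68)

The minimiser of Σwᵢ‖p−pᵢ‖² is the weighted centroid p* = (Σwᵢpᵢ)/(Σwᵢ).
Σwᵢ = 1242.
Σwᵢxᵢ = 8·3 + 4·8 + 900·4 + 300·9 + 30·0 = 6356.
Σwᵢyᵢ = 8·3 + 4·7 + 900·4 + 300·6 + 30·12 = 5812.
x* = 6356/1242 = 5.12, y* = 5812/1242 = 4.68.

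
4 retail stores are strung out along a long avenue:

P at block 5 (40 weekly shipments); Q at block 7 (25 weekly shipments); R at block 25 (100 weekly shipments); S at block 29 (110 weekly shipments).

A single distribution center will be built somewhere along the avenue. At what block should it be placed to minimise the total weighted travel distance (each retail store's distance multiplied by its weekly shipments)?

For a sum of weighted absolute distances on a line, the optimum is the weighted median (not the mean). Total weight W = 275; half-weight = 137.5.
Sort by position and accumulate weight:
  block 5 (P, w=40) → cum 40
  block 7 (Q, w=25) → cum 65
  block 25 (R, w=100) → cum 165  ≥ 137.5 → median here
  block 29 (S, w=110) → cum 275
Optimal location: block 25.

x = 25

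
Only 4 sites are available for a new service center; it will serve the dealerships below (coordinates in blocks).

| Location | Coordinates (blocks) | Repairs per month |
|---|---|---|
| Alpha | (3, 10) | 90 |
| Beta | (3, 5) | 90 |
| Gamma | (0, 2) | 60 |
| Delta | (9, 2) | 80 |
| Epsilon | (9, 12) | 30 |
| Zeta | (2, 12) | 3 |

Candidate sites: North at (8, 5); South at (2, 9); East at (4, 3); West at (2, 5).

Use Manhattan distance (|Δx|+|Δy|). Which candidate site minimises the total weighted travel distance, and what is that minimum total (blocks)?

West, total 2171 blocks

Total weighted distance at each candidate:
  North (8, 5): total = 2609
  South (2, 9): total = 2599
  East (4, 3): total = 2223
  West (2, 5): total = 2171
Minimum is at West with total 2171 blocks.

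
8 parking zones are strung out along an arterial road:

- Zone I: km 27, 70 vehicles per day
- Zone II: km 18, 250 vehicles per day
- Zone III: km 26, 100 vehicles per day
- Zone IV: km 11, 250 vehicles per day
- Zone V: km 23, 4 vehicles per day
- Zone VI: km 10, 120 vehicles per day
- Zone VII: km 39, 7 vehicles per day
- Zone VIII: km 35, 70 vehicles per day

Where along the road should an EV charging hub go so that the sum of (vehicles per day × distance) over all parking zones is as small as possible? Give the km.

For a sum of weighted absolute distances on a line, the optimum is the weighted median (not the mean). Total weight W = 871; half-weight = 435.5.
Sort by position and accumulate weight:
  km 10 (Zone VI, w=120) → cum 120
  km 11 (Zone IV, w=250) → cum 370
  km 18 (Zone II, w=250) → cum 620  ≥ 435.5 → median here
  km 23 (Zone V, w=4) → cum 624
  km 26 (Zone III, w=100) → cum 724
  km 27 (Zone I, w=70) → cum 794
  km 35 (Zone VIII, w=70) → cum 864
  km 39 (Zone VII, w=7) → cum 871
Optimal location: km 18.

x = 18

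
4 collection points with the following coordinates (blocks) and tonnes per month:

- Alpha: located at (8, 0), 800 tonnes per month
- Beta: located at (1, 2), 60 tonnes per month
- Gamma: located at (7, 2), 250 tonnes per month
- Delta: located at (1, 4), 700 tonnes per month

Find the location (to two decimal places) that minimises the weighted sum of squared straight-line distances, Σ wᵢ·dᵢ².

The minimiser of Σwᵢ‖p−pᵢ‖² is the weighted centroid p* = (Σwᵢpᵢ)/(Σwᵢ).
Σwᵢ = 1810.
Σwᵢxᵢ = 800·8 + 60·1 + 250·7 + 700·1 = 8910.
Σwᵢyᵢ = 800·0 + 60·2 + 250·2 + 700·4 = 3420.
x* = 8910/1810 = 4.92, y* = 3420/1810 = 1.89.

(4.92, 1.89)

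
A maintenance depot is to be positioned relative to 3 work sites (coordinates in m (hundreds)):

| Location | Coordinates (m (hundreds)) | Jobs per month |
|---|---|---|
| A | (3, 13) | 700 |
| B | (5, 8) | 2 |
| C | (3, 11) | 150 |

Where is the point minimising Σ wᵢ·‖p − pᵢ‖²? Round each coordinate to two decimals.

(3.00, 12.64)

The minimiser of Σwᵢ‖p−pᵢ‖² is the weighted centroid p* = (Σwᵢpᵢ)/(Σwᵢ).
Σwᵢ = 852.
Σwᵢxᵢ = 700·3 + 2·5 + 150·3 = 2560.
Σwᵢyᵢ = 700·13 + 2·8 + 150·11 = 10766.
x* = 2560/852 = 3.00, y* = 10766/852 = 12.64.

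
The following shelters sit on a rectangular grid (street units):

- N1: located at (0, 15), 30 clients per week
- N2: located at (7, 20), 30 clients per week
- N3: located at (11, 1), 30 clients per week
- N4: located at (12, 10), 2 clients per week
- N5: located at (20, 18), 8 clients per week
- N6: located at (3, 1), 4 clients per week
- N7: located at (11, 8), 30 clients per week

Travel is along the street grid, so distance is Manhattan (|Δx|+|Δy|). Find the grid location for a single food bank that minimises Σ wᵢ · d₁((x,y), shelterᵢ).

Manhattan distance separates: Σwᵢ(|x−xᵢ|+|y−yᵢ|) = Σwᵢ|x−xᵢ| + Σwᵢ|y−yᵢ|, so x and y are optimised independently as 1-D weighted medians.
Total weight W = 134; half = 67.
x-coordinate, sorted with cumulative weight:
  x=0 (N1, w=30) cum 30
  x=3 (N6, w=4) cum 34
  x=7 (N2, w=30) cum 64
  x=11 (N3, w=30) cum 94  ← median
  x=11 (N7, w=30) cum 124
  x=12 (N4, w=2) cum 126
  x=20 (N5, w=8) cum 134
⇒ x* = 11
y-coordinate, sorted with cumulative weight:
  y=1 (N3, w=30) cum 30
  y=1 (N6, w=4) cum 34
  y=8 (N7, w=30) cum 64
  y=10 (N4, w=2) cum 66
  y=15 (N1, w=30) cum 96  ← median
  y=18 (N5, w=8) cum 104
  y=20 (N2, w=30) cum 134
⇒ y* = 15

(11, 15)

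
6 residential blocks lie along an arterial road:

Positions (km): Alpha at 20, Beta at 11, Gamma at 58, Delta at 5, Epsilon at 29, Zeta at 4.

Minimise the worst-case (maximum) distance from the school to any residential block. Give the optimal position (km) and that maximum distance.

The 1-center on a line is the midpoint of the two extreme points: leftmost at 4, rightmost at 58.
Optimal location = (4 + 58)/2 = 31; maximum distance = (58 − 4)/2 = 27.

location 31, max distance 27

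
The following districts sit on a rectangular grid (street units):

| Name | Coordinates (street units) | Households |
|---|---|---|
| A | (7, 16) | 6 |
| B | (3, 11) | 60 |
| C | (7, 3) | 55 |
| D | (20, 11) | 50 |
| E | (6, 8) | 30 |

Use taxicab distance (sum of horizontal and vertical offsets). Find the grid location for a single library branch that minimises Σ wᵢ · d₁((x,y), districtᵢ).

Manhattan distance separates: Σwᵢ(|x−xᵢ|+|y−yᵢ|) = Σwᵢ|x−xᵢ| + Σwᵢ|y−yᵢ|, so x and y are optimised independently as 1-D weighted medians.
Total weight W = 201; half = 100.5.
x-coordinate, sorted with cumulative weight:
  x=3 (B, w=60) cum 60
  x=6 (E, w=30) cum 90
  x=7 (A, w=6) cum 96
  x=7 (C, w=55) cum 151  ← median
  x=20 (D, w=50) cum 201
⇒ x* = 7
y-coordinate, sorted with cumulative weight:
  y=3 (C, w=55) cum 55
  y=8 (E, w=30) cum 85
  y=11 (B, w=60) cum 145  ← median
  y=11 (D, w=50) cum 195
  y=16 (A, w=6) cum 201
⇒ y* = 11

(7, 11)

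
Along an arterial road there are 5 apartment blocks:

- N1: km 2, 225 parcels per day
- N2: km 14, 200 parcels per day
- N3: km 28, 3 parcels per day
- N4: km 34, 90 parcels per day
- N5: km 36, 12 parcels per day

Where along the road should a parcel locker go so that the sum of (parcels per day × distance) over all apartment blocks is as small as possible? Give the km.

x = 14

For a sum of weighted absolute distances on a line, the optimum is the weighted median (not the mean). Total weight W = 530; half-weight = 265.
Sort by position and accumulate weight:
  km 2 (N1, w=225) → cum 225
  km 14 (N2, w=200) → cum 425  ≥ 265 → median here
  km 28 (N3, w=3) → cum 428
  km 34 (N4, w=90) → cum 518
  km 36 (N5, w=12) → cum 530
Optimal location: km 14.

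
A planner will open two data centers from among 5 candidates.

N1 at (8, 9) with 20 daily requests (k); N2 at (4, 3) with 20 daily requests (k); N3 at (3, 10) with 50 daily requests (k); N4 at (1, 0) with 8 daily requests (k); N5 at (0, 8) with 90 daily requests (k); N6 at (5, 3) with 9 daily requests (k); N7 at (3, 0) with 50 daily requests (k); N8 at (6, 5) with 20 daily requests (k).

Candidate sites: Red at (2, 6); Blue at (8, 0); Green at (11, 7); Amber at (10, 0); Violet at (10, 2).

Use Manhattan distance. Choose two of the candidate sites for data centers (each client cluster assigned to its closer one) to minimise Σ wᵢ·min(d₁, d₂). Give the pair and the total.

Evaluate every pair (each demand assigned to the nearer of the two):
  {Red, Blue}: total = 1350
  {Red, Green}: total = 1370
  {Red, Amber}: total = 1450
  {Red, Violet}: total = 1450
  {Blue, Green}: total = 2370
  {Green, Amber}: total = 2544
  {Green, Violet}: total = 2602
  {Blue, Amber}: total = 3010
  {Blue, Violet}: total = 3010
  {Amber, Violet}: total = 3126
Best pair: {Red, Blue} with total 1350.

{Red, Blue}, total 1350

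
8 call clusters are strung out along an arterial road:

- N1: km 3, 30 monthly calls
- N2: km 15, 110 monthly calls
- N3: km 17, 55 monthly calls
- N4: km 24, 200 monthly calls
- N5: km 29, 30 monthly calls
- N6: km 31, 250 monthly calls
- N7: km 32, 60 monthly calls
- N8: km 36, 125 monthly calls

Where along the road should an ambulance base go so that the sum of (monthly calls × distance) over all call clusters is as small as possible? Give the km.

x = 31

For a sum of weighted absolute distances on a line, the optimum is the weighted median (not the mean). Total weight W = 860; half-weight = 430.
Sort by position and accumulate weight:
  km 3 (N1, w=30) → cum 30
  km 15 (N2, w=110) → cum 140
  km 17 (N3, w=55) → cum 195
  km 24 (N4, w=200) → cum 395
  km 29 (N5, w=30) → cum 425
  km 31 (N6, w=250) → cum 675  ≥ 430 → median here
  km 32 (N7, w=60) → cum 735
  km 36 (N8, w=125) → cum 860
Optimal location: km 31.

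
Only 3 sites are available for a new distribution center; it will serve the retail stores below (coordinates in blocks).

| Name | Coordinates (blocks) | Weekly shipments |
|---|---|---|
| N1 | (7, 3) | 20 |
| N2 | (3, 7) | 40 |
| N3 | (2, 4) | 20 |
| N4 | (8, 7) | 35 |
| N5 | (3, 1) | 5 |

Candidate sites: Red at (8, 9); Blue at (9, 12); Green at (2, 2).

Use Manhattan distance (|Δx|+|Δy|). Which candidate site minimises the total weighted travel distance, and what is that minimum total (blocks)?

Red, total 775 blocks

Total weighted distance at each candidate:
  Red (8, 9): total = 775
  Blue (9, 12): total = 1255
  Green (2, 2): total = 795
Minimum is at Red with total 775 blocks.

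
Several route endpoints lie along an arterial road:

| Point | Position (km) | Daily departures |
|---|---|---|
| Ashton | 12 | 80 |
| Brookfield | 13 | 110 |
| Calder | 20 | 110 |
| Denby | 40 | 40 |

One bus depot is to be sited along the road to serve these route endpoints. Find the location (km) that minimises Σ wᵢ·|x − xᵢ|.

For a sum of weighted absolute distances on a line, the optimum is the weighted median (not the mean). Total weight W = 340; half-weight = 170.
Sort by position and accumulate weight:
  km 12 (Ashton, w=80) → cum 80
  km 13 (Brookfield, w=110) → cum 190  ≥ 170 → median here
  km 20 (Calder, w=110) → cum 300
  km 40 (Denby, w=40) → cum 340
Optimal location: km 13.

x = 13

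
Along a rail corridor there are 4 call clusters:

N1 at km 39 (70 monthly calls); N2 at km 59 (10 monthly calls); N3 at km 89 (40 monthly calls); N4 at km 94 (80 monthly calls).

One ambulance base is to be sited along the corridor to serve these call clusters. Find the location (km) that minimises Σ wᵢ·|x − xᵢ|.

x = 89

For a sum of weighted absolute distances on a line, the optimum is the weighted median (not the mean). Total weight W = 200; half-weight = 100.
Sort by position and accumulate weight:
  km 39 (N1, w=70) → cum 70
  km 59 (N2, w=10) → cum 80
  km 89 (N3, w=40) → cum 120  ≥ 100 → median here
  km 94 (N4, w=80) → cum 200
Optimal location: km 89.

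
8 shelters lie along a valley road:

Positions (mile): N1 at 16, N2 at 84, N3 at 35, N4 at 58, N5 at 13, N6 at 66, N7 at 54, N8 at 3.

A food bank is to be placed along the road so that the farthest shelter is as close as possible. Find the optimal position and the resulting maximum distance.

The 1-center on a line is the midpoint of the two extreme points: leftmost at 3, rightmost at 84.
Optimal location = (3 + 84)/2 = 43.5; maximum distance = (84 − 3)/2 = 40.5.

location 43.5, max distance 40.5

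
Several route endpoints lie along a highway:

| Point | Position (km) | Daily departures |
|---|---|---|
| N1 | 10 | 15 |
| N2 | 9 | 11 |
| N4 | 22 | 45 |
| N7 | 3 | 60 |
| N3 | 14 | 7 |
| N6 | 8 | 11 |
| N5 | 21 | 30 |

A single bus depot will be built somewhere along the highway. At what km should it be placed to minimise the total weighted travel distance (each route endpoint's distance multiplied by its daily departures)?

x = 10

For a sum of weighted absolute distances on a line, the optimum is the weighted median (not the mean). Total weight W = 179; half-weight = 89.5.
Sort by position and accumulate weight:
  km 3 (N7, w=60) → cum 60
  km 8 (N6, w=11) → cum 71
  km 9 (N2, w=11) → cum 82
  km 10 (N1, w=15) → cum 97  ≥ 89.5 → median here
  km 14 (N3, w=7) → cum 104
  km 21 (N5, w=30) → cum 134
  km 22 (N4, w=45) → cum 179
Optimal location: km 10.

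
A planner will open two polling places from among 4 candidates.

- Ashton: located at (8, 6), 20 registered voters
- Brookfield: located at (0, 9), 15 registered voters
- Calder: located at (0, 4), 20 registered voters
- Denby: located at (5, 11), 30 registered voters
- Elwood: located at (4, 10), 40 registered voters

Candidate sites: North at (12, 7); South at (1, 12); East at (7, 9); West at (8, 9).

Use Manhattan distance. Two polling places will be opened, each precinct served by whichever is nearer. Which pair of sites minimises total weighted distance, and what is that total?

{South, East}, total 600

Evaluate every pair (each demand assigned to the nearer of the two):
  {South, East}: total = 600
  {South, West}: total = 650
  {East, West}: total = 685
  {North, South}: total = 690
  {North, East}: total = 705
  {North, West}: total = 790
Best pair: {South, East} with total 600.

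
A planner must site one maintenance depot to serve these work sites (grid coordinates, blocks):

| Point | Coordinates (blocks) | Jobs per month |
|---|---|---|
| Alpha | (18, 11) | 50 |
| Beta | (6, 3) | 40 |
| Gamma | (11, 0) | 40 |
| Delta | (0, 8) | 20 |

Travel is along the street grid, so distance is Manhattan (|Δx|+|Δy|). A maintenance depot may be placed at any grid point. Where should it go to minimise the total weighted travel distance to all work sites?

Manhattan distance separates: Σwᵢ(|x−xᵢ|+|y−yᵢ|) = Σwᵢ|x−xᵢ| + Σwᵢ|y−yᵢ|, so x and y are optimised independently as 1-D weighted medians.
Total weight W = 150; half = 75.
x-coordinate, sorted with cumulative weight:
  x=0 (Delta, w=20) cum 20
  x=6 (Beta, w=40) cum 60
  x=11 (Gamma, w=40) cum 100  ← median
  x=18 (Alpha, w=50) cum 150
⇒ x* = 11
y-coordinate, sorted with cumulative weight:
  y=0 (Gamma, w=40) cum 40
  y=3 (Beta, w=40) cum 80  ← median
  y=8 (Delta, w=20) cum 100
  y=11 (Alpha, w=50) cum 150
⇒ y* = 3

(11, 3)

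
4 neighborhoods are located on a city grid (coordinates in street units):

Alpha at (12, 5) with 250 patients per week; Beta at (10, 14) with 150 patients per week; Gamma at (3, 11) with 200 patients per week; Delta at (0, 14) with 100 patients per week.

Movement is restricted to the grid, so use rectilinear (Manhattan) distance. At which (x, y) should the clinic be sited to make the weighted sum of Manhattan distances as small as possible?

Manhattan distance separates: Σwᵢ(|x−xᵢ|+|y−yᵢ|) = Σwᵢ|x−xᵢ| + Σwᵢ|y−yᵢ|, so x and y are optimised independently as 1-D weighted medians.
Total weight W = 700; half = 350.
x-coordinate, sorted with cumulative weight:
  x=0 (Delta, w=100) cum 100
  x=3 (Gamma, w=200) cum 300
  x=10 (Beta, w=150) cum 450  ← median
  x=12 (Alpha, w=250) cum 700
⇒ x* = 10
y-coordinate, sorted with cumulative weight:
  y=5 (Alpha, w=250) cum 250
  y=11 (Gamma, w=200) cum 450  ← median
  y=14 (Beta, w=150) cum 600
  y=14 (Delta, w=100) cum 700
⇒ y* = 11

(10, 11)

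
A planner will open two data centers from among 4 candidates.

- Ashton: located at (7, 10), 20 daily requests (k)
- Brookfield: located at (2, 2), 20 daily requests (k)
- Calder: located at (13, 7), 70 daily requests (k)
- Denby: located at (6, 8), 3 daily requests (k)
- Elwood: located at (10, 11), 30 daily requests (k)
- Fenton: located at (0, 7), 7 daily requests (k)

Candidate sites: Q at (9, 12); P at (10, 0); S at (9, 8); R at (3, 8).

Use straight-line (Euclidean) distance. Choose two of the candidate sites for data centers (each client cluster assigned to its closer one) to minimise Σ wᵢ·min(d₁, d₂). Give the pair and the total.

{S, R}, total 592.8

Evaluate every pair (each demand assigned to the nearer of the two):
  {S, R}: total = 592.8
  {Q, S}: total = 644.4
  {P, S}: total = 677.4
  {Q, R}: total = 700.0
  {Q, P}: total = 799.2
  {P, R}: total = 1003.8
Best pair: {S, R} with total 592.8.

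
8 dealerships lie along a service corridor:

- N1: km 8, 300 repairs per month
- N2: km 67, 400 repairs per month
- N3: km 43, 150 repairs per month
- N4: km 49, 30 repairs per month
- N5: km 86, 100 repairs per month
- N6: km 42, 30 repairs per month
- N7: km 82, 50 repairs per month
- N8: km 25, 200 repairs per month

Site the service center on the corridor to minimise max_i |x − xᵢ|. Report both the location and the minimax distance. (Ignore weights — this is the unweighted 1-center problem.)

location 47, max distance 39

The 1-center on a line is the midpoint of the two extreme points: leftmost at 8, rightmost at 86.
Optimal location = (8 + 86)/2 = 47; maximum distance = (86 − 8)/2 = 39.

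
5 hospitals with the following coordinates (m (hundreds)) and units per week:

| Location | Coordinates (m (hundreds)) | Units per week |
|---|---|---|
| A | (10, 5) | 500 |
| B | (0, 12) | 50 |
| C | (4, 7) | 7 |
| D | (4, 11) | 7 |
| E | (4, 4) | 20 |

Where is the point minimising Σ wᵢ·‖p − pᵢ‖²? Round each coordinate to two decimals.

The minimiser of Σwᵢ‖p−pᵢ‖² is the weighted centroid p* = (Σwᵢpᵢ)/(Σwᵢ).
Σwᵢ = 584.
Σwᵢxᵢ = 500·10 + 50·0 + 7·4 + 7·4 + 20·4 = 5136.
Σwᵢyᵢ = 500·5 + 50·12 + 7·7 + 7·11 + 20·4 = 3306.
x* = 5136/584 = 8.79, y* = 3306/584 = 5.66.

(8.79, 5.66)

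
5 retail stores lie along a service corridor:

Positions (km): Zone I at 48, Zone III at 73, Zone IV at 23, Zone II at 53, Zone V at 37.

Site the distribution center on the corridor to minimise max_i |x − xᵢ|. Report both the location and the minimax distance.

The 1-center on a line is the midpoint of the two extreme points: leftmost at 23, rightmost at 73.
Optimal location = (23 + 73)/2 = 48; maximum distance = (73 − 23)/2 = 25.

location 48, max distance 25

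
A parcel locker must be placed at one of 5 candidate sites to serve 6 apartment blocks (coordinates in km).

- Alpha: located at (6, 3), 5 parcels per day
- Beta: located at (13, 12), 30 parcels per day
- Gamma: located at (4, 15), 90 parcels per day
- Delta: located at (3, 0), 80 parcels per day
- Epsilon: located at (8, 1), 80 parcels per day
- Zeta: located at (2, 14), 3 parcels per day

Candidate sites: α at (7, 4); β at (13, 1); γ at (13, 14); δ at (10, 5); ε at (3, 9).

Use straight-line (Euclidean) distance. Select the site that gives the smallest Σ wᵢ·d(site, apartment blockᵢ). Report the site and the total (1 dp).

Total weighted distance at each candidate:
  α (7, 4): total = 2072.3
  β (13, 1): total = 3119.4
  γ (13, 14): total = 3463.8
  δ (10, 5): total = 2382.5
  ε (3, 9): total = 2384.2
Minimum is at α with total 2072.3 km.

α, total 2072.3 km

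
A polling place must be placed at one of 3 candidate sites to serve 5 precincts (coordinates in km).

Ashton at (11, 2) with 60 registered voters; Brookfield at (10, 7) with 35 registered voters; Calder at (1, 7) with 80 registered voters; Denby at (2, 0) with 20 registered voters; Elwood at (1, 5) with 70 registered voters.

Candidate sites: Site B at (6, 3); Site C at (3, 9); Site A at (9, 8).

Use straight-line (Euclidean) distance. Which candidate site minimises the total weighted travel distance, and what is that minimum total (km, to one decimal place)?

Total weighted distance at each candidate:
  Site B (6, 3): total = 1493.1
  Site C (3, 9): total = 1613.0
  Site A (9, 8): total = 1884.6
Minimum is at Site B with total 1493.1 km.

Site B, total 1493.1 km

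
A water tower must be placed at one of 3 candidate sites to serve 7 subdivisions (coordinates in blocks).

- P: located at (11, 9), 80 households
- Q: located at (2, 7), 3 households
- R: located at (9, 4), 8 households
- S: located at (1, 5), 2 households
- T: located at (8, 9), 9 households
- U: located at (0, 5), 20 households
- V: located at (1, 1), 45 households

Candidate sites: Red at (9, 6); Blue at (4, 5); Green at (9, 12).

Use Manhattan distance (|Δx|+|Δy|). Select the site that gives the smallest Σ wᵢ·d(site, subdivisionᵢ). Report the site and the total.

Total weighted distance at each candidate:
  Red (9, 6): total = 1279
  Blue (4, 5): total = 1413
  Green (9, 12): total = 1741
Minimum is at Red with total 1279 blocks.

Red, total 1279 blocks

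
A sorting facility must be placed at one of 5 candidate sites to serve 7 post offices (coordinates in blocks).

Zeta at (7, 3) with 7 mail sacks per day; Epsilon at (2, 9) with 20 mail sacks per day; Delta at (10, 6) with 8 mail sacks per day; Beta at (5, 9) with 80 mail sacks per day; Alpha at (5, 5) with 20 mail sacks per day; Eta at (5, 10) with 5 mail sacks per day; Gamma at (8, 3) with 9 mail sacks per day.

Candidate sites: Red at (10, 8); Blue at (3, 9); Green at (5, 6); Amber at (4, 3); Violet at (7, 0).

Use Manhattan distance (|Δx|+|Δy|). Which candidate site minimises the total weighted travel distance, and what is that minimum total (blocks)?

Total weighted distance at each candidate:
  Red (10, 8): total = 990
  Blue (3, 9): total = 564
  Green (5, 6): total = 529
  Amber (4, 3): total = 949
  Violet (7, 0): total = 1489
Minimum is at Green with total 529 blocks.

Green, total 529 blocks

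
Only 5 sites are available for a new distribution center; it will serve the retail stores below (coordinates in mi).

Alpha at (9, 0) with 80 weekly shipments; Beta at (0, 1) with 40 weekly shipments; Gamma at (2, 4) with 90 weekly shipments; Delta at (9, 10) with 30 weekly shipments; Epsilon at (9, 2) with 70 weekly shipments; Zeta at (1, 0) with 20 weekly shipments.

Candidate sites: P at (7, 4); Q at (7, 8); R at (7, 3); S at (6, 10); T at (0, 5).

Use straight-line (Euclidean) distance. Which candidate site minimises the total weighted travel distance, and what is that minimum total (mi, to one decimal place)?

R, total 1547.7 mi

Total weighted distance at each candidate:
  P (7, 4): total = 1644.4
  Q (7, 8): total = 2359.5
  R (7, 3): total = 1547.7
  S (6, 10): total = 2828.6
  T (0, 5): total = 2259.8
Minimum is at R with total 1547.7 mi.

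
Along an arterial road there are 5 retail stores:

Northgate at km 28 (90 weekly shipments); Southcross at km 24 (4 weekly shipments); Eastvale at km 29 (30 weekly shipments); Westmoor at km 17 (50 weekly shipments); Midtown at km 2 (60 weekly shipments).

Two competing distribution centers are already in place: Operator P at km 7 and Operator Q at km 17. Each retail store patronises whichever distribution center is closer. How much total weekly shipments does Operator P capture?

60

The indifferent point is the midpoint (7+17)/2 = 12; retail stores left of it (closer to Operator P at 7) go to Operator P, those right go to Operator Q.
  Midtown at 2 (w=60) → Operator P
  Westmoor at 17 (w=50) → Operator Q
  Southcross at 24 (w=4) → Operator Q
  Northgate at 28 (w=90) → Operator Q
  Eastvale at 29 (w=30) → Operator Q
Operator P captures 60; Operator Q captures 174.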